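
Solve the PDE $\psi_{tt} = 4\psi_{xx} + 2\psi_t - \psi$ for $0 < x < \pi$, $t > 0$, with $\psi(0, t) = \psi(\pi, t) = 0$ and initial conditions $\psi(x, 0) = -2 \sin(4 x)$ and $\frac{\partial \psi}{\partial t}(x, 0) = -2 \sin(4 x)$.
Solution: Substitute $\psi = e^{t}u$.
Then $\psi_t = e^{t}(u_t + u)$, $\psi_{tt} = e^{t}(u_{tt} + 2u_t + u)$, $\psi_{xx} = e^{t}u_{xx}$; substituting and dividing by $e^{t}$, the lower-order terms cancel: $u_{tt} = 4u_{xx}$ (standard wave equation).
Data for $u$: $u(x,0) = \psi(x,0) = -2 \sin(4 x)$; $u_t(x,0) = \psi_t(x,0) - \psi(x,0) = 0$. The boundary conditions carry over: $u(0,t) = u(\pi,t) = 0$.
Separating variables: $u = \sum [A_n \cos(\omega_n t) + B_n \sin(\omega_n t)] \sin(nx)$, $\omega_n = 2n$. From ICs: $A_4=-2$.
So $u(x,t) = -2 \sin(4 x) \cos(8 t)$, and $\psi(x,t) = e^{t}u(x,t)$.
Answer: $\psi(x, t) = -2 e^{t} \sin(4 x) \cos(8 t)$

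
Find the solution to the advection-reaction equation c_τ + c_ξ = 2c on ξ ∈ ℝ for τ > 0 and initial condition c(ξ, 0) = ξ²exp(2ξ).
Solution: Substitute c = exp(2ξ)u.
Then c_ξ = exp(2ξ)(u_ξ + 2u), c_τ = exp(2ξ)u_τ; substituting and dividing by exp(2ξ), the lower-order terms cancel: u_τ + u_ξ = 0 (standard advection equation).
Data for u: u(ξ,0) = exp(-2ξ)c(ξ,0) = ξ².
By characteristics (dξ/dτ = 1), u(ξ,τ) = f(ξ - τ) with f = u(·, 0).
So u(ξ,τ) = ξ² - 2ξτ + τ², and c(ξ,τ) = exp(2ξ)u(ξ,τ).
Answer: c(ξ, τ) = ξ²exp(2ξ) - 2ξτexp(2ξ) + τ²exp(2ξ)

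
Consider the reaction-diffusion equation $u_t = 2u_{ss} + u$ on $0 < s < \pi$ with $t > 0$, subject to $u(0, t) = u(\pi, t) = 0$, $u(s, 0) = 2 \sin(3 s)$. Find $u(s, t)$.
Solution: Substitute $u = e^{t}w$, i.e. $w = e^{-t}u$.
By the product rule, $u_t = e^{t}(w_t + w)$, $u_{ss} = e^{t}w_{ss}$.
Substituting into the PDE and dividing by $e^{t}$: $w_t + w = 2w_{ss} + w$.
The lower-order terms cancel, leaving the standard heat equation $w_t = 2w_{ss}$.
Initial data for $w$: $w(s,0) = u(s,0) = 2 \sin(3 s)$. The boundary conditions carry over: $w(0,t) = w(\pi,t) = 0$.
Solve for $w$:
  Using separation of variables $w = X(s)T(t)$:
  Eigenfunctions: $\sin(ns)$, $n = 1, 2, 3, \ldots$
  General solution: $w(s, t) = \sum c_n \sin(ns) e^{-2n^2 t}$
  Matching $w(s,0) = 2 \sin(3 s)$ term by term: $c_3=2$.
Hence $w(s,t) = 2 e^{-18 t} \sin(3 s)$.
Transform back: $u(s,t) = e^{t}w(s,t)$.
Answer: $u(s, t) = 2 e^{-17 t} \sin(3 s)$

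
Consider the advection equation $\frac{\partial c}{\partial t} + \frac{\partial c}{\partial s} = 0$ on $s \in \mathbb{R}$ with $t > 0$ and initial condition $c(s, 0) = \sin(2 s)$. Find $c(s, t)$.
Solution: By characteristics ($ds/dt = 1$), $c(s,t) = f(s - t)$ with $f = c( \cdot , 0)$.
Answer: $c(s, t) = \sin(2 s - 2 t)$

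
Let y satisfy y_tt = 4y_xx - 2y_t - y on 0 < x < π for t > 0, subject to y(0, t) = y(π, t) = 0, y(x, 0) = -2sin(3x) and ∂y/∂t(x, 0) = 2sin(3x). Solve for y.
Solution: Substitute y = exp(-t)u.
Then y_t = exp(-t)(u_t - u), y_tt = exp(-t)(u_tt - 2u_t + u), y_xx = exp(-t)u_xx; substituting and dividing by exp(-t), the lower-order terms cancel: u_tt = 4u_xx (standard wave equation).
Data for u: u(x,0) = y(x,0) = -2sin(3x); u_t(x,0) = y_t(x,0) + y(x,0) = 0. The boundary conditions carry over: u(0,t) = u(π,t) = 0.
Separating variables: u = Σ [A_n cos(ω_n t) + B_n sin(ω_n t)] sin(nx), ω_n = 2n. From ICs: A_3=-2.
So u(x,t) = -2sin(3x)cos(6t), and y(x,t) = exp(-t)u(x,t).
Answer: y(x, t) = -2exp(-t)sin(3x)cos(6t)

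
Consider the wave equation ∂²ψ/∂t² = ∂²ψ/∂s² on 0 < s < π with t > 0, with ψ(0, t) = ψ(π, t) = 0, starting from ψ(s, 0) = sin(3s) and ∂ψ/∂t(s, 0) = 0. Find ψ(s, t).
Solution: Separating variables: ψ = Σ [A_n cos(ω_n t) + B_n sin(ω_n t)] sin(ns), ω_n = n. From ICs: A_3=1.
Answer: ψ(s, t) = sin(3s)cos(3t)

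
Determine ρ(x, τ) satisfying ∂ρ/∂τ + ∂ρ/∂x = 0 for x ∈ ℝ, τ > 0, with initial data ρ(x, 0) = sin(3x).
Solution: By method of characteristics (waves move right with speed 1):
Along characteristics x - τ = const, ρ is constant, so ρ(x,τ) = f(x - τ) with f = ρ(·, 0).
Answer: ρ(x, τ) = sin(3x - 3τ)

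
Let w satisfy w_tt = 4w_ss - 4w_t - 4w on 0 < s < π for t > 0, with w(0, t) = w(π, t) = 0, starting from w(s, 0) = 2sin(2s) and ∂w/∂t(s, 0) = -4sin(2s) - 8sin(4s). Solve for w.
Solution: Substitute w = exp(-2t)u.
Then w_t = exp(-2t)(u_t - 2u), w_tt = exp(-2t)(u_tt - 4u_t + 4u), w_ss = exp(-2t)u_ss; substituting and dividing by exp(-2t), the lower-order terms cancel: u_tt = 4u_ss (standard wave equation).
Data for u: u(s,0) = w(s,0) = 2sin(2s); u_t(s,0) = w_t(s,0) + 2w(s,0) = -8sin(4s). The boundary conditions carry over: u(0,t) = u(π,t) = 0.
Separating variables: u = Σ [A_n cos(ω_n t) + B_n sin(ω_n t)] sin(ns), ω_n = 2n. From ICs (B_n = velocity coefficient / ω_n): A_2=2, B_4=-1.
So u(s,t) = 2sin(2s)cos(4t) - sin(4s)sin(8t), and w(s,t) = exp(-2t)u(s,t).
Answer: w(s, t) = 2exp(-2t)sin(2s)cos(4t) - exp(-2t)sin(4s)sin(8t)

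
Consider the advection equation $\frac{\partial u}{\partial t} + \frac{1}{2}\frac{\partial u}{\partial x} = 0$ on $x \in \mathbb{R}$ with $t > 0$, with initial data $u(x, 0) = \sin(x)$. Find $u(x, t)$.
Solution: By characteristics ($dx/dt = 1/2$), $u(x,t) = f(x - \frac{1}{2}t)$ with $f = u( \cdot , 0)$.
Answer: $u(x, t) = - \sin(t/2 - x)$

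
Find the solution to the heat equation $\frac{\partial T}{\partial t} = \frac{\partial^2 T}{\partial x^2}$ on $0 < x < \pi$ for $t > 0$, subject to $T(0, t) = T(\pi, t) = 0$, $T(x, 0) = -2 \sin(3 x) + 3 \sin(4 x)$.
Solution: Using separation of variables $T = X(x)G(t)$:
Eigenfunctions: $\sin(nx)$, $n = 1, 2, 3, \ldots$
General solution: $T(x, t) = \sum c_n \sin(nx) e^{-n^2 t}$
Matching $T(x,0) = -2 \sin(3 x) + 3 \sin(4 x)$ term by term: $c_3=-2, c_4=3$.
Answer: $T(x, t) = -2 e^{-9 t} \sin(3 x) + 3 e^{-16 t} \sin(4 x)$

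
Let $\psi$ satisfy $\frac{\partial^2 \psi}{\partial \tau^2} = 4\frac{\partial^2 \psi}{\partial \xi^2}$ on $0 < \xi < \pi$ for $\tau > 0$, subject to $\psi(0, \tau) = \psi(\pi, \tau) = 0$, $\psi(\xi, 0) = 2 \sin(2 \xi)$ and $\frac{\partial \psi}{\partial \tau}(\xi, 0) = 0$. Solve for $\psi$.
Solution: Separating variables: $\psi = \sum [A_n \cos(\omega_n \tau) + B_n \sin(\omega_n \tau)] \sin(n\xi)$, $\omega_n = 2n$. From ICs: $A_2=2$.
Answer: $\psi(\xi, \tau) = 2 \sin(2 \xi) \cos(4 \tau)$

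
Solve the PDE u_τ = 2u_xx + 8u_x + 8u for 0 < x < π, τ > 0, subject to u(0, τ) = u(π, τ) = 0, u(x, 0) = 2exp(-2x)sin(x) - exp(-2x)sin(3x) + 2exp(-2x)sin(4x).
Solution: Substitute u = exp(-2x)w.
Then u_x = exp(-2x)(w_x - 2w), u_xx = exp(-2x)(w_xx - 4w_x + 4w), u_τ = exp(-2x)w_τ; substituting and dividing by exp(-2x), the lower-order terms cancel: w_τ = 2w_xx (standard heat equation).
Data for w: w(x,0) = exp(2x)u(x,0) = 2sin(x) - sin(3x) + 2sin(4x). The boundary conditions carry over: w(0,τ) = w(π,τ) = 0.
Separating variables: w = Σ c_n exp(-2n²τ) sin(nx). From w(x,0) = 2sin(x) - sin(3x) + 2sin(4x): c_1=2, c_3=-1, c_4=2.
So w(x,τ) = 2exp(-2τ)sin(x) - exp(-18τ)sin(3x) + 2exp(-32τ)sin(4x), and u(x,τ) = exp(-2x)w(x,τ).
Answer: u(x, τ) = 2exp(-2x)exp(-2τ)sin(x) - exp(-2x)exp(-18τ)sin(3x) + 2exp(-2x)exp(-32τ)sin(4x)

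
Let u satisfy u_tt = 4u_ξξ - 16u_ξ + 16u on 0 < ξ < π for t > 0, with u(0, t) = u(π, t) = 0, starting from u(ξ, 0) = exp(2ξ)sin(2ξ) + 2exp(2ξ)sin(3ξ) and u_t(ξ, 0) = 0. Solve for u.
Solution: Substitute u = exp(2ξ)w.
Then u_ξ = exp(2ξ)(w_ξ + 2w), u_ξξ = exp(2ξ)(w_ξξ + 4w_ξ + 4w), u_tt = exp(2ξ)w_tt; substituting and dividing by exp(2ξ), the lower-order terms cancel: w_tt = 4w_ξξ (standard wave equation).
Data for w: w(ξ,0) = exp(-2ξ)u(ξ,0) = sin(2ξ) + 2sin(3ξ); w_t(ξ,0) = exp(-2ξ)u_t(ξ,0) = 0. The boundary conditions carry over: w(0,t) = w(π,t) = 0.
Separating variables: w = Σ [A_n cos(ω_n t) + B_n sin(ω_n t)] sin(nξ), ω_n = 2n. From ICs: A_2=1, A_3=2.
So w(ξ,t) = sin(2ξ)cos(4t) + 2sin(3ξ)cos(6t), and u(ξ,t) = exp(2ξ)w(ξ,t).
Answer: u(ξ, t) = exp(2ξ)sin(2ξ)cos(4t) + 2exp(2ξ)sin(3ξ)cos(6t)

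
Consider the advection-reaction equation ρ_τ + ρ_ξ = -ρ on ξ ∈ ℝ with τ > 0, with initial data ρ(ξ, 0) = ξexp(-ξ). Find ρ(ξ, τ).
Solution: Substitute ρ = exp(-ξ)u.
Then ρ_ξ = exp(-ξ)(u_ξ - u), ρ_τ = exp(-ξ)u_τ; substituting and dividing by exp(-ξ), the lower-order terms cancel: u_τ + u_ξ = 0 (standard advection equation).
Data for u: u(ξ,0) = exp(ξ)ρ(ξ,0) = ξ.
By characteristics (dξ/dτ = 1), u(ξ,τ) = f(ξ - τ) with f = u(·, 0).
So u(ξ,τ) = ξ - τ, and ρ(ξ,τ) = exp(-ξ)u(ξ,τ).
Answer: ρ(ξ, τ) = ξexp(-ξ) - τexp(-ξ)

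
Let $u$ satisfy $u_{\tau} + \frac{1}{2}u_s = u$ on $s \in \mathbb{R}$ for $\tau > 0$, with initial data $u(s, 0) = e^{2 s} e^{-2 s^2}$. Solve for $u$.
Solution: Substitute $u = e^{2s}w$, i.e. $w = e^{-2s}u$.
By the product rule, $u_s = e^{2s}(w_s + 2w)$, $u_{\tau} = e^{2s}w_{\tau}$.
Substituting into the PDE and dividing by $e^{2s}$: $w_{\tau} + \frac{1}{2}(w_s + 2w) = w$.
The lower-order terms cancel, leaving the standard advection equation $w_{\tau} + \frac{1}{2}w_s = 0$.
Initial data for $w$: $w(s,0) = e^{-2s}u(s,0) = e^{-2 s^2}$.
Solve for $w$:
  By method of characteristics (waves move right with speed 1/2):
  Along characteristics $s - \frac{1}{2}\tau =$ const, $w$ is constant, so $w(s,\tau) = f(s - \frac{1}{2}\tau)$ with $f = w( \cdot , 0)$.
Hence $w(s,\tau) = e^{-2 (s - \tau/2)^2}$.
Transform back: $u(s,\tau) = e^{2s}w(s,\tau)$.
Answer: $u(s, \tau) = e^{2 s} e^{-2 (-\tau/2 + s)^2}$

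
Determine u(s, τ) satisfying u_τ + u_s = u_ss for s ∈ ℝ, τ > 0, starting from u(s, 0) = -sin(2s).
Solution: Change to a moving frame: let η = s - τ, σ = τ and write u(s,τ) = w(η,σ).
By the chain rule u_τ = w_σ - w_η, u_s = w_η, u_ss = w_ηη.
Then u_τ + u_s = w_σ: the advection term cancels and the PDE becomes the heat equation w_σ = w_ηη on η ∈ ℝ.
Initial data: w(η,0) = u(η,0) = -sin(2η).
On η ∈ ℝ each mode satisfies (sin(nη))″ = -n² sin(nη), so exp(-n²σ) sin(nη) solves the heat equation; by superposition w(η,σ) = Σ c_n exp(-n²σ) sin(nη).
Reading off the coefficients: c_2=-1, so w(η,σ) = -exp(-4σ)sin(2η).
Substituting back η = s - τ, σ = τ: u(s,τ) = w(s - τ, τ).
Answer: u(s, τ) = -exp(-4τ)sin(2s - 2τ)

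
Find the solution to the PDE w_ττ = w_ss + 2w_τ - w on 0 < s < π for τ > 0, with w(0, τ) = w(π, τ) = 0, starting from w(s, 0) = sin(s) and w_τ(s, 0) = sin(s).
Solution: Substitute w = exp(τ)u.
Then w_τ = exp(τ)(u_τ + u), w_ττ = exp(τ)(u_ττ + 2u_τ + u), w_ss = exp(τ)u_ss; substituting and dividing by exp(τ), the lower-order terms cancel: u_ττ = u_ss (standard wave equation).
Data for u: u(s,0) = w(s,0) = sin(s); u_τ(s,0) = w_τ(s,0) - w(s,0) = 0. The boundary conditions carry over: u(0,τ) = u(π,τ) = 0.
Separating variables: u = Σ [A_n cos(ω_n τ) + B_n sin(ω_n τ)] sin(ns), ω_n = n. From ICs: A_1=1.
So u(s,τ) = sin(s)cos(τ), and w(s,τ) = exp(τ)u(s,τ).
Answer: w(s, τ) = exp(τ)sin(s)cos(τ)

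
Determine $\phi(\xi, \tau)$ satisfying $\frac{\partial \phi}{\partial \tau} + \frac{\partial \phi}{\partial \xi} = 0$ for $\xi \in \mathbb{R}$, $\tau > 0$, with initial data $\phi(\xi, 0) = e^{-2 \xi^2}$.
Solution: By characteristics ($d\xi/d\tau = 1$), $\phi(\xi,\tau) = f(\xi - \tau)$ with $f = \phi( \cdot , 0)$.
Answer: $\phi(\xi, \tau) = e^{-2 (-\tau + \xi)^2}$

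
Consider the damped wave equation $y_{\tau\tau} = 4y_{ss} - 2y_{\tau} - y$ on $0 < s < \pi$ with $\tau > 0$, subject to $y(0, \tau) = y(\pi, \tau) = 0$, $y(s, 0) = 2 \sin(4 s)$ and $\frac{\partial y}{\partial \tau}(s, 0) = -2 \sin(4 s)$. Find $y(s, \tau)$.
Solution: Substitute $y = e^{-\tau}u$, i.e. $u = e^{\tau}y$.
By the product rule, $y_{\tau} = e^{-\tau}(u_{\tau} - u)$, $y_{\tau\tau} = e^{-\tau}(u_{\tau\tau} - 2u_{\tau} + u)$, $y_{ss} = e^{-\tau}u_{ss}$.
Substituting into the PDE and dividing by $e^{-\tau}$: $u_{\tau\tau} - 2u_{\tau} + u = 4u_{ss} - 2(u_{\tau} - u) - u$.
The lower-order terms cancel, leaving the standard wave equation $u_{\tau\tau} = 4u_{ss}$.
Initial data for $u$: $u(s,0) = y(s,0) = 2 \sin(4 s)$; $u_{\tau}(s,0) = y_{\tau}(s,0) + y(s,0) = 0$. The boundary conditions carry over: $u(0,\tau) = u(\pi,\tau) = 0$.
Solve for $u$:
  Using separation of variables $u = X(s)T(\tau)$:
  Eigenfunctions: $\sin(ns)$, $n = 1, 2, 3, \ldots$
  General solution: $u(s, \tau) = \sum [A_n \cos(2n \tau) + B_n \sin(2n \tau)] \sin(ns)$
  From $u(s,0) = 2 \sin(4 s)$: $A_4=2$. From $u_{\tau}(s,0) = 0$: all $B_n = 0$.
Hence $u(s,\tau) = 2 \sin(4 s) \cos(8 \tau)$.
Transform back: $y(s,\tau) = e^{-\tau}u(s,\tau)$.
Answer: $y(s, \tau) = 2 e^{-\tau} \sin(4 s) \cos(8 \tau)$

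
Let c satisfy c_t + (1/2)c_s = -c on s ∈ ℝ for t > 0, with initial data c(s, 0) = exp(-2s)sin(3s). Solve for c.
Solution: Substitute c = exp(-2s)u, i.e. u = exp(2s)c.
By the product rule, c_s = exp(-2s)(u_s - 2u), c_t = exp(-2s)u_t.
Substituting into the PDE and dividing by exp(-2s): u_t + (1/2)(u_s - 2u) = -u.
The lower-order terms cancel, leaving the standard advection equation u_t + (1/2)u_s = 0.
Initial data for u: u(s,0) = exp(2s)c(s,0) = sin(3s).
Solve for u:
  By method of characteristics (waves move right with speed 1/2):
  Along characteristics s - (1/2)t = const, u is constant, so u(s,t) = f(s - (1/2)t) with f = u(·, 0).
Hence u(s,t) = sin(3s - 3t/2).
Transform back: c(s,t) = exp(-2s)u(s,t).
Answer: c(s, t) = exp(-2s)sin(3s - 3t/2)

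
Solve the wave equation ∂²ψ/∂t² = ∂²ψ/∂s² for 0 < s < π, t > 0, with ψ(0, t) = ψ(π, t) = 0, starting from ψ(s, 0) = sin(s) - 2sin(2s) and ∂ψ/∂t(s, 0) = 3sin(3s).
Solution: Separating variables: ψ = Σ [A_n cos(ω_n t) + B_n sin(ω_n t)] sin(ns), ω_n = n. From ICs (B_n = velocity coefficient / ω_n): A_1=1, A_2=-2, B_3=1.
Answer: ψ(s, t) = sin(s)cos(t) - 2sin(2s)cos(2t) + sin(3s)sin(3t)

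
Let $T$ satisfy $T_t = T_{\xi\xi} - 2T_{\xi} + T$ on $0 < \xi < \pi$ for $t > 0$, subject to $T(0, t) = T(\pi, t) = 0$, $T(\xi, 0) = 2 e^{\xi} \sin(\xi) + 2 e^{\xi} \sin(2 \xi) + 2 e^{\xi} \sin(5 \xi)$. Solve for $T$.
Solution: Substitute $T = e^{\xi}u$, i.e. $u = e^{-\xi}T$.
By the product rule, $T_{\xi} = e^{\xi}(u_{\xi} + u)$, $T_{\xi\xi} = e^{\xi}(u_{\xi\xi} + 2u_{\xi} + u)$, $T_t = e^{\xi}u_t$.
Substituting into the PDE and dividing by $e^{\xi}$: $u_t = (u_{\xi\xi} + 2u_{\xi} + u) - 2(u_{\xi} + u) + u$.
The lower-order terms cancel, leaving the standard heat equation $u_t = u_{\xi\xi}$.
Initial data for $u$: $u(\xi,0) = e^{-\xi}T(\xi,0) = 2 \sin(\xi) + 2 \sin(2 \xi) + 2 \sin(5 \xi)$. The boundary conditions carry over: $u(0,t) = u(\pi,t) = 0$.
Solve for $u$:
  Using separation of variables $u = X(\xi)G(t)$:
  Eigenfunctions: $\sin(n\xi)$, $n = 1, 2, 3, \ldots$
  General solution: $u(\xi, t) = \sum c_n \sin(n\xi) e^{-n^2 t}$
  Matching $u(\xi,0) = 2 \sin(\xi) + 2 \sin(2 \xi) + 2 \sin(5 \xi)$ term by term: $c_1=2, c_2=2, c_5=2$.
Hence $u(\xi,t) = 2 e^{-t} \sin(\xi) + 2 e^{-4 t} \sin(2 \xi) + 2 e^{-25 t} \sin(5 \xi)$.
Transform back: $T(\xi,t) = e^{\xi}u(\xi,t)$.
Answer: $T(\xi, t) = 2 e^{\xi} e^{-t} \sin(\xi) + 2 e^{\xi} e^{-4 t} \sin(2 \xi) + 2 e^{\xi} e^{-25 t} \sin(5 \xi)$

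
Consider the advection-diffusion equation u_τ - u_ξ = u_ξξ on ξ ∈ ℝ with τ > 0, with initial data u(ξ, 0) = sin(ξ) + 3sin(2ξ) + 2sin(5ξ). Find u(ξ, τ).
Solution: Change to a moving frame: let η = ξ + τ, σ = τ and write u(ξ,τ) = w(η,σ).
By the chain rule u_τ = w_σ + w_η, u_ξ = w_η, u_ξξ = w_ηη.
Then u_τ - u_ξ = w_σ: the advection term cancels and the PDE becomes the heat equation w_σ = w_ηη on η ∈ ℝ.
Initial data: w(η,0) = u(η,0) = sin(η) + 3sin(2η) + 2sin(5η).
On η ∈ ℝ each mode satisfies (sin(nη))″ = -n² sin(nη), so exp(-n²σ) sin(nη) solves the heat equation; by superposition w(η,σ) = Σ c_n exp(-n²σ) sin(nη).
Reading off the coefficients: c_1=1, c_2=3, c_5=2, so w(η,σ) = exp(-σ)sin(η) + 3exp(-4σ)sin(2η) + 2exp(-25σ)sin(5η).
Substituting back η = ξ + τ, σ = τ: u(ξ,τ) = w(ξ + τ, τ).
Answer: u(ξ, τ) = exp(-τ)sin(ξ + τ) + 3exp(-4τ)sin(2ξ + 2τ) + 2exp(-25τ)sin(5ξ + 5τ)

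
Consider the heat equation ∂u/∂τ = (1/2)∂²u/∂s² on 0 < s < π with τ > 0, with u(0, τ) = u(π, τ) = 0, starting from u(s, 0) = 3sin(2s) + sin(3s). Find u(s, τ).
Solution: Separating variables: u = Σ c_n exp(-n²τ/2) sin(ns). From u(s,0) = 3sin(2s) + sin(3s): c_2=3, c_3=1.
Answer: u(s, τ) = 3exp(-2τ)sin(2s) + exp(-9τ/2)sin(3s)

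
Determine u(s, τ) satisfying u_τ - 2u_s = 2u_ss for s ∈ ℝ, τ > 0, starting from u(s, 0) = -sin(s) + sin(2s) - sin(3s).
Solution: Change to a moving frame: let η = s + 2τ, σ = τ and write u(s,τ) = w(η,σ).
By the chain rule u_τ = w_σ + 2w_η, u_s = w_η, u_ss = w_ηη.
Then u_τ - 2u_s = w_σ: the advection term cancels and the PDE becomes the heat equation w_σ = 2w_ηη on η ∈ ℝ.
Initial data: w(η,0) = u(η,0) = -sin(η) + sin(2η) - sin(3η).
On η ∈ ℝ each mode satisfies (sin(nη))″ = -n² sin(nη), so exp(-2n²σ) sin(nη) solves the heat equation; by superposition w(η,σ) = Σ c_n exp(-2n²σ) sin(nη).
Reading off the coefficients: c_1=-1, c_2=1, c_3=-1, so w(η,σ) = -exp(-2σ)sin(η) + exp(-8σ)sin(2η) - exp(-18σ)sin(3η).
Substituting back η = s + 2τ, σ = τ: u(s,τ) = w(s + 2τ, τ).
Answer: u(s, τ) = -exp(-2τ)sin(s + 2τ) + exp(-8τ)sin(2s + 4τ) - exp(-18τ)sin(3s + 6τ)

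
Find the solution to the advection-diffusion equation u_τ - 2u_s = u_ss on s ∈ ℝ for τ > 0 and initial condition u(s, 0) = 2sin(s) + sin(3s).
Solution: Moving frame: η = s + 2τ, σ = τ, u = w(η,σ), so u_τ = w_σ + 2w_η and u_ss = w_ηη.
Hence u_τ - 2u_s = w_σ and the PDE becomes the heat equation w_σ = w_ηη on η ∈ ℝ.
Initial data: w(η,0) = u(η,0) = 2sin(η) + sin(3η). Each mode sin(nη) decays as exp(-n²σ) on ℝ, so w(η,σ) = Σ c_n exp(-n²σ) sin(nη) with c_1=2, c_3=1: w(η,σ) = 2exp(-σ)sin(η) + exp(-9σ)sin(3η).
Substituting back: u(s,τ) = w(s + 2τ, τ).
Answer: u(s, τ) = 2exp(-τ)sin(s + 2τ) + exp(-9τ)sin(3s + 6τ)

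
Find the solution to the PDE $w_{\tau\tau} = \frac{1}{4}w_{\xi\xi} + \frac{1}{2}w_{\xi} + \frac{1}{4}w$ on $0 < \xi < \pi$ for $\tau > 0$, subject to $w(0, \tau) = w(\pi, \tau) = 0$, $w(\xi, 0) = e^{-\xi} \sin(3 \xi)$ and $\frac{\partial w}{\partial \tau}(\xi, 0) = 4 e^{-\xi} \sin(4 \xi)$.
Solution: Substitute $w = e^{-\xi}u$, i.e. $u = e^{\xi}w$.
By the product rule, $w_{\xi} = e^{-\xi}(u_{\xi} - u)$, $w_{\xi\xi} = e^{-\xi}(u_{\xi\xi} - 2u_{\xi} + u)$, $w_{\tau\tau} = e^{-\xi}u_{\tau\tau}$.
Substituting into the PDE and dividing by $e^{-\xi}$: $u_{\tau\tau} = \frac{1}{4}(u_{\xi\xi} - 2u_{\xi} + u) + \frac{1}{2}(u_{\xi} - u) + \frac{1}{4}u$.
The lower-order terms cancel, leaving the standard wave equation $u_{\tau\tau} = \frac{1}{4}u_{\xi\xi}$.
Initial data for $u$: $u(\xi,0) = e^{\xi}w(\xi,0) = \sin(3 \xi)$; $u_{\tau}(\xi,0) = e^{\xi}w_{\tau}(\xi,0) = 4 \sin(4 \xi)$. The boundary conditions carry over: $u(0,\tau) = u(\pi,\tau) = 0$.
Solve for $u$:
  Using separation of variables $u = X(\xi)T(\tau)$:
  Eigenfunctions: $\sin(n\xi)$, $n = 1, 2, 3, \ldots$
  General solution: $u(\xi, \tau) = \sum [A_n \cos(n \tau/2) + B_n \sin(n \tau/2)] \sin(n\xi)$
  From $u(\xi,0) = \sin(3 \xi)$: $A_3=1$. From $u_{\tau}(\xi,0) = 4 \sin(4 \xi)$, using $u_{\tau}(\xi,0) = \sum \omega_n B_n \sin(n\xi)$ with $\omega_n = n/2$: $B_4 = 4/2 = 2$.
Hence $u(\xi,\tau) = \sin(3 \xi) \cos(3 \tau/2) + 2 \sin(4 \xi) \sin(2 \tau)$.
Transform back: $w(\xi,\tau) = e^{-\xi}u(\xi,\tau)$.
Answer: $w(\xi, \tau) = 2 e^{-\xi} \sin(2 \tau) \sin(4 \xi) + e^{-\xi} \sin(3 \xi) \cos(3 \tau/2)$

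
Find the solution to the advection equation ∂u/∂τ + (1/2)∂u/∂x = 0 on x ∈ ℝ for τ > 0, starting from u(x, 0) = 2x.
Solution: By characteristics (dx/dτ = 1/2), u(x,τ) = f(x - (1/2)τ) with f = u(·, 0).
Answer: u(x, τ) = 2x - τ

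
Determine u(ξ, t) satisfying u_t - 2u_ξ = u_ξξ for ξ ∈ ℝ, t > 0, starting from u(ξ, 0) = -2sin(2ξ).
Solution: Change to a moving frame: let η = ξ + 2t, σ = t and write u(ξ,t) = w(η,σ).
By the chain rule u_t = w_σ + 2w_η, u_ξ = w_η, u_ξξ = w_ηη.
Then u_t - 2u_ξ = w_σ: the advection term cancels and the PDE becomes the heat equation w_σ = w_ηη on η ∈ ℝ.
Initial data: w(η,0) = u(η,0) = -2sin(2η).
On η ∈ ℝ each mode satisfies (sin(nη))″ = -n² sin(nη), so exp(-n²σ) sin(nη) solves the heat equation; by superposition w(η,σ) = Σ c_n exp(-n²σ) sin(nη).
Reading off the coefficients: c_2=-2, so w(η,σ) = -2exp(-4σ)sin(2η).
Substituting back η = ξ + 2t, σ = t: u(ξ,t) = w(ξ + 2t, t).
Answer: u(ξ, t) = -2exp(-4t)sin(4t + 2ξ)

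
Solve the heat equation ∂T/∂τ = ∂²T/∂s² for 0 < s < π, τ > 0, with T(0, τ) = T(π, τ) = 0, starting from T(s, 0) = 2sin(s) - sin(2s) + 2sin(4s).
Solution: Using separation of variables T = X(s)G(τ):
Eigenfunctions: sin(ns), n = 1, 2, 3, ...
General solution: T(s, τ) = Σ c_n sin(ns) exp(-n² τ)
Matching T(s,0) = 2sin(s) - sin(2s) + 2sin(4s) term by term: c_1=2, c_2=-1, c_4=2.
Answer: T(s, τ) = 2exp(-τ)sin(s) - exp(-4τ)sin(2s) + 2exp(-16τ)sin(4s)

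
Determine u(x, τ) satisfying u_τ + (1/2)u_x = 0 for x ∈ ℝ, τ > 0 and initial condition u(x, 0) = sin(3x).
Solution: By characteristics (dx/dτ = 1/2), u(x,τ) = f(x - (1/2)τ) with f = u(·, 0).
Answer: u(x, τ) = sin(3x - 3τ/2)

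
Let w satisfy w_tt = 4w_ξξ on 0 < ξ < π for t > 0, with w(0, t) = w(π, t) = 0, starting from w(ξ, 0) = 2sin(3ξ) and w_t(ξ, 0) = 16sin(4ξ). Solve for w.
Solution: Separating variables: w = Σ [A_n cos(ω_n t) + B_n sin(ω_n t)] sin(nξ), ω_n = 2n. From ICs (B_n = velocity coefficient / ω_n): A_3=2, B_4=2.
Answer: w(ξ, t) = 2sin(8t)sin(4ξ) + 2sin(3ξ)cos(6t)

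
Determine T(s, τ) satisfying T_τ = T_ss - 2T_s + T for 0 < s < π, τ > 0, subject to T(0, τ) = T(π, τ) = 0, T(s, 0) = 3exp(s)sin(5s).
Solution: Substitute T = exp(s)u, i.e. u = exp(-s)T.
By the product rule, T_s = exp(s)(u_s + u), T_ss = exp(s)(u_ss + 2u_s + u), T_τ = exp(s)u_τ.
Substituting into the PDE and dividing by exp(s): u_τ = (u_ss + 2u_s + u) - 2(u_s + u) + u.
The lower-order terms cancel, leaving the standard heat equation u_τ = u_ss.
Initial data for u: u(s,0) = exp(-s)T(s,0) = 3sin(5s). The boundary conditions carry over: u(0,τ) = u(π,τ) = 0.
Solve for u:
  Using separation of variables u = X(s)G(τ):
  Eigenfunctions: sin(ns), n = 1, 2, 3, ...
  General solution: u(s, τ) = Σ c_n sin(ns) exp(-n² τ)
  Matching u(s,0) = 3sin(5s) term by term: c_5=3.
Hence u(s,τ) = 3exp(-25τ)sin(5s).
Transform back: T(s,τ) = exp(s)u(s,τ).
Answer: T(s, τ) = 3exp(s)exp(-25τ)sin(5s)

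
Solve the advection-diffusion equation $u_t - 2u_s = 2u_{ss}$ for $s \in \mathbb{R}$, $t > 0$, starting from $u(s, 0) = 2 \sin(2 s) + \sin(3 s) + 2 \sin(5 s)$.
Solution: Change to a moving frame: let $\eta = s + 2t$, $\sigma = t$ and write $u(s,t) = w(\eta,\sigma)$.
By the chain rule $u_t = w_{\sigma} + 2w_{\eta}$, $u_s = w_{\eta}$, $u_{ss} = w_{\eta\eta}$.
Then $u_t - 2u_s = w_{\sigma}$: the advection term cancels and the PDE becomes the heat equation $w_{\sigma} = 2w_{\eta\eta}$ on $\eta \in \mathbb{R}$.
Initial data: $w(\eta,0) = u(\eta,0) = 2 \sin(2 \eta) + \sin(3 \eta) + 2 \sin(5 \eta)$.
On $\eta \in \mathbb{R}$ each mode satisfies $(\sin(n\eta))'' = -n^2 \sin(n\eta)$, so $e^{-2n^2\sigma} \sin(n\eta)$ solves the heat equation; by superposition $w(\eta,\sigma) = \sum c_n e^{-2n^2\sigma} \sin(n\eta)$.
Reading off the coefficients: $c_2=2, c_3=1, c_5=2$, so $w(\eta,\sigma) = 2 e^{-8 \sigma} \sin(2 \eta) + e^{-18 \sigma} \sin(3 \eta) + 2 e^{-50 \sigma} \sin(5 \eta)$.
Substituting back $\eta = s + 2t$, $\sigma = t$: $u(s,t) = w(s + 2t, t)$.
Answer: $u(s, t) = 2 e^{-8 t} \sin(2 s + 4 t) + e^{-18 t} \sin(3 s + 6 t) + 2 e^{-50 t} \sin(5 s + 10 t)$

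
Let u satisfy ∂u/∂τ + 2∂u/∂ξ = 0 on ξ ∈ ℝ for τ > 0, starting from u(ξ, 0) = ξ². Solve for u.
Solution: By characteristics (dξ/dτ = 2), u(ξ,τ) = f(ξ - 2τ) with f = u(·, 0).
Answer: u(ξ, τ) = ξ² - 4ξτ + 4τ²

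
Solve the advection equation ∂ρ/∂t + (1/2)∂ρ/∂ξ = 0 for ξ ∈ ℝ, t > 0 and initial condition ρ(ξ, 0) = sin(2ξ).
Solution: By characteristics (dξ/dt = 1/2), ρ(ξ,t) = f(ξ - (1/2)t) with f = ρ(·, 0).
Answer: ρ(ξ, t) = -sin(t - 2ξ)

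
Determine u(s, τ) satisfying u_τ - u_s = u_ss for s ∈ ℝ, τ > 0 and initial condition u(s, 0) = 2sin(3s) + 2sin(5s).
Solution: Change to a moving frame: let η = s + τ, σ = τ and write u(s,τ) = w(η,σ).
By the chain rule u_τ = w_σ + w_η, u_s = w_η, u_ss = w_ηη.
Then u_τ - u_s = w_σ: the advection term cancels and the PDE becomes the heat equation w_σ = w_ηη on η ∈ ℝ.
Initial data: w(η,0) = u(η,0) = 2sin(3η) + 2sin(5η).
On η ∈ ℝ each mode satisfies (sin(nη))″ = -n² sin(nη), so exp(-n²σ) sin(nη) solves the heat equation; by superposition w(η,σ) = Σ c_n exp(-n²σ) sin(nη).
Reading off the coefficients: c_3=2, c_5=2, so w(η,σ) = 2exp(-9σ)sin(3η) + 2exp(-25σ)sin(5η).
Substituting back η = s + τ, σ = τ: u(s,τ) = w(s + τ, τ).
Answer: u(s, τ) = 2exp(-9τ)sin(3s + 3τ) + 2exp(-25τ)sin(5s + 5τ)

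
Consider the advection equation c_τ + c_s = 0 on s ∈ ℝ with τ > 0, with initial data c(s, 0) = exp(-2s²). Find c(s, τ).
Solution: By method of characteristics (waves move right with speed 1):
Along characteristics s - τ = const, c is constant, so c(s,τ) = f(s - τ) with f = c(·, 0).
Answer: c(s, τ) = exp(-2(s - τ)²)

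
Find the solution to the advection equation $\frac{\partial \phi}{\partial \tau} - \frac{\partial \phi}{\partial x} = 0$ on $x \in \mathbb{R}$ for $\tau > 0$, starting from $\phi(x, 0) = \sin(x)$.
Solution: By characteristics ($dx/d\tau = -1$), $\phi(x,\tau) = f(x + \tau)$ with $f = \phi( \cdot , 0)$.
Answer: $\phi(x, \tau) = \sin(\tau + x)$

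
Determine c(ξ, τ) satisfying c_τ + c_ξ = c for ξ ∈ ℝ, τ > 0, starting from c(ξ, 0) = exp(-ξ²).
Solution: Substitute c = exp(τ)u.
Then c_τ = exp(τ)(u_τ + u), c_ξ = exp(τ)u_ξ; substituting and dividing by exp(τ), the lower-order terms cancel: u_τ + u_ξ = 0 (standard advection equation).
Data for u: u(ξ,0) = c(ξ,0) = exp(-ξ²).
By characteristics (dξ/dτ = 1), u(ξ,τ) = f(ξ - τ) with f = u(·, 0).
So u(ξ,τ) = exp(-(ξ - τ)²), and c(ξ,τ) = exp(τ)u(ξ,τ).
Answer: c(ξ, τ) = exp(τ)exp(-(ξ - τ)²)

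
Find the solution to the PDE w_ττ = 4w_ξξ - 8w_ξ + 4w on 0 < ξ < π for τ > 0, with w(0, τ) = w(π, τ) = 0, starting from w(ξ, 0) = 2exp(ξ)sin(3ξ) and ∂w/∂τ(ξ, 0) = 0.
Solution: Substitute w = exp(ξ)u.
Then w_ξ = exp(ξ)(u_ξ + u), w_ξξ = exp(ξ)(u_ξξ + 2u_ξ + u), w_ττ = exp(ξ)u_ττ; substituting and dividing by exp(ξ), the lower-order terms cancel: u_ττ = 4u_ξξ (standard wave equation).
Data for u: u(ξ,0) = exp(-ξ)w(ξ,0) = 2sin(3ξ); u_τ(ξ,0) = exp(-ξ)w_τ(ξ,0) = 0. The boundary conditions carry over: u(0,τ) = u(π,τ) = 0.
Separating variables: u = Σ [A_n cos(ω_n τ) + B_n sin(ω_n τ)] sin(nξ), ω_n = 2n. From ICs: A_3=2.
So u(ξ,τ) = 2sin(3ξ)cos(6τ), and w(ξ,τ) = exp(ξ)u(ξ,τ).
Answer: w(ξ, τ) = 2exp(ξ)sin(3ξ)cos(6τ)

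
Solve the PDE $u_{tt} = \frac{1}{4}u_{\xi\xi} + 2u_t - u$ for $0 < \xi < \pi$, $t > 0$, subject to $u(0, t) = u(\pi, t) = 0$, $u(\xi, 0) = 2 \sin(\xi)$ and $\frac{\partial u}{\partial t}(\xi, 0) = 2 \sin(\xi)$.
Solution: Substitute $u = e^{t}w$, i.e. $w = e^{-t}u$.
By the product rule, $u_t = e^{t}(w_t + w)$, $u_{tt} = e^{t}(w_{tt} + 2w_t + w)$, $u_{\xi\xi} = e^{t}w_{\xi\xi}$.
Substituting into the PDE and dividing by $e^{t}$: $w_{tt} + 2w_t + w = \frac{1}{4}w_{\xi\xi} + 2(w_t + w) - w$.
The lower-order terms cancel, leaving the standard wave equation $w_{tt} = \frac{1}{4}w_{\xi\xi}$.
Initial data for $w$: $w(\xi,0) = u(\xi,0) = 2 \sin(\xi)$; $w_t(\xi,0) = u_t(\xi,0) - u(\xi,0) = 0$. The boundary conditions carry over: $w(0,t) = w(\pi,t) = 0$.
Solve for $w$:
  Using separation of variables $w = X(\xi)T(t)$:
  Eigenfunctions: $\sin(n\xi)$, $n = 1, 2, 3, \ldots$
  General solution: $w(\xi, t) = \sum [A_n \cos(n t/2) + B_n \sin(n t/2)] \sin(n\xi)$
  From $w(\xi,0) = 2 \sin(\xi)$: $A_1=2$. From $w_t(\xi,0) = 0$: all $B_n = 0$.
Hence $w(\xi,t) = 2 \sin(\xi) \cos(t/2)$.
Transform back: $u(\xi,t) = e^{t}w(\xi,t)$.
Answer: $u(\xi, t) = 2 e^{t} \sin(\xi) \cos(t/2)$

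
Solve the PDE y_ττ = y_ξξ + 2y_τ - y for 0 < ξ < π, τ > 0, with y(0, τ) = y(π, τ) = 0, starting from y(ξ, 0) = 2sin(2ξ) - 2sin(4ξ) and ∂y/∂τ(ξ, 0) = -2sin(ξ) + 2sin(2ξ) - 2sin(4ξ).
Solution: Substitute y = exp(τ)u, i.e. u = exp(-τ)y.
By the product rule, y_τ = exp(τ)(u_τ + u), y_ττ = exp(τ)(u_ττ + 2u_τ + u), y_ξξ = exp(τ)u_ξξ.
Substituting into the PDE and dividing by exp(τ): u_ττ + 2u_τ + u = u_ξξ + 2(u_τ + u) - u.
The lower-order terms cancel, leaving the standard wave equation u_ττ = u_ξξ.
Initial data for u: u(ξ,0) = y(ξ,0) = 2sin(2ξ) - 2sin(4ξ); u_τ(ξ,0) = y_τ(ξ,0) - y(ξ,0) = -2sin(ξ). The boundary conditions carry over: u(0,τ) = u(π,τ) = 0.
Solve for u:
  Using separation of variables u = X(ξ)T(τ):
  Eigenfunctions: sin(nξ), n = 1, 2, 3, ...
  General solution: u(ξ, τ) = Σ [A_n cos(n τ) + B_n sin(n τ)] sin(nξ)
  From u(ξ,0) = 2sin(2ξ) - 2sin(4ξ): A_2=2, A_4=-2. From u_τ(ξ,0) = -2sin(ξ), using u_τ(ξ,0) = Σ ω_n B_n sin(nξ) with ω_n = n: B_1 = (-2)/1 = -2.
Hence u(ξ,τ) = -2sin(ξ)sin(τ) + 2sin(2ξ)cos(2τ) - 2sin(4ξ)cos(4τ).
Transform back: y(ξ,τ) = exp(τ)u(ξ,τ).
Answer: y(ξ, τ) = -2exp(τ)sin(ξ)sin(τ) + 2exp(τ)sin(2ξ)cos(2τ) - 2exp(τ)sin(4ξ)cos(4τ)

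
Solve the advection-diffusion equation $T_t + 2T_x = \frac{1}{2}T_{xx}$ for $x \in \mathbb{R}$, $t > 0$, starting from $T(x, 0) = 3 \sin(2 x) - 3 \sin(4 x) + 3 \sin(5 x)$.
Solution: Moving frame: $\eta = x - 2t$, $\sigma = t$, $T = u(\eta,\sigma)$, so $T_t = u_{\sigma} - 2u_{\eta}$ and $T_{xx} = u_{\eta\eta}$.
Hence $T_t + 2T_x = u_{\sigma}$ and the PDE becomes the heat equation $u_{\sigma} = \frac{1}{2}u_{\eta\eta}$ on $\eta \in \mathbb{R}$.
Initial data: $u(\eta,0) = T(\eta,0) = 3 \sin(2 \eta) - 3 \sin(4 \eta) + 3 \sin(5 \eta)$. Each mode $\sin(n\eta)$ decays as $e^{-n^2\sigma/2}$ on $\mathbb{R}$, so $u(\eta,\sigma) = \sum c_n e^{-n^2\sigma/2} \sin(n\eta)$ with $c_2=3, c_4=-3, c_5=3$: $u(\eta,\sigma) = 3 e^{-2 \sigma} \sin(2 \eta) - 3 e^{-8 \sigma} \sin(4 \eta) + 3 e^{-25 \sigma/2} \sin(5 \eta)$.
Substituting back: $T(x,t) = u(x - 2t, t)$.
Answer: $T(x, t) = -3 e^{-2 t} \sin(4 t - 2 x) + 3 e^{-8 t} \sin(8 t - 4 x) - 3 e^{-25 t/2} \sin(10 t - 5 x)$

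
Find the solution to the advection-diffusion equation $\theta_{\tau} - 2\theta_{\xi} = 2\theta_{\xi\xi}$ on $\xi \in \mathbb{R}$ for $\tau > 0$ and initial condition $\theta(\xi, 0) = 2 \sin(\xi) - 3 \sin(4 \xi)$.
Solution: Moving frame: $\eta = \xi + 2\tau$, $\sigma = \tau$, $\theta = u(\eta,\sigma)$, so $\theta_{\tau} = u_{\sigma} + 2u_{\eta}$ and $\theta_{\xi\xi} = u_{\eta\eta}$.
Hence $\theta_{\tau} - 2\theta_{\xi} = u_{\sigma}$ and the PDE becomes the heat equation $u_{\sigma} = 2u_{\eta\eta}$ on $\eta \in \mathbb{R}$.
Initial data: $u(\eta,0) = \theta(\eta,0) = 2 \sin(\eta) - 3 \sin(4 \eta)$. Each mode $\sin(n\eta)$ decays as $e^{-2n^2\sigma}$ on $\mathbb{R}$, so $u(\eta,\sigma) = \sum c_n e^{-2n^2\sigma} \sin(n\eta)$ with $c_1=2, c_4=-3$: $u(\eta,\sigma) = 2 e^{-2 \sigma} \sin(\eta) - 3 e^{-32 \sigma} \sin(4 \eta)$.
Substituting back: $\theta(\xi,\tau) = u(\xi + 2\tau, \tau)$.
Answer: $\theta(\xi, \tau) = 2 e^{-2 \tau} \sin(2 \tau + \xi) - 3 e^{-32 \tau} \sin(8 \tau + 4 \xi)$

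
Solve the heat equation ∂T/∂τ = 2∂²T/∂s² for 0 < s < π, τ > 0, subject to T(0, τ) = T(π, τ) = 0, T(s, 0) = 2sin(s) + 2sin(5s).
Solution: Separating variables: T = Σ c_n exp(-2n²τ) sin(ns). From T(s,0) = 2sin(s) + 2sin(5s): c_1=2, c_5=2.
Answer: T(s, τ) = 2exp(-2τ)sin(s) + 2exp(-50τ)sin(5s)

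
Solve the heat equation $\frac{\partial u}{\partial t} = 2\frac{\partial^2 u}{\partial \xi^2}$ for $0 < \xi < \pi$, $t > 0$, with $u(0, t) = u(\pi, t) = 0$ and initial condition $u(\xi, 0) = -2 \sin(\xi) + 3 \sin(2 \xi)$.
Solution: Using separation of variables $u = X(\xi)T(t)$:
Eigenfunctions: $\sin(n\xi)$, $n = 1, 2, 3, \ldots$
General solution: $u(\xi, t) = \sum c_n \sin(n\xi) e^{-2n^2 t}$
Matching $u(\xi,0) = -2 \sin(\xi) + 3 \sin(2 \xi)$ term by term: $c_1=-2, c_2=3$.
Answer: $u(\xi, t) = -2 e^{-2 t} \sin(\xi) + 3 e^{-8 t} \sin(2 \xi)$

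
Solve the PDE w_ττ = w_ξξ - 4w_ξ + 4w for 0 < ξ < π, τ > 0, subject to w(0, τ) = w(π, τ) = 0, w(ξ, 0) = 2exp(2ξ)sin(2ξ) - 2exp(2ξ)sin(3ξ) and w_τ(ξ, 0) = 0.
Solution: Substitute w = exp(2ξ)u.
Then w_ξ = exp(2ξ)(u_ξ + 2u), w_ξξ = exp(2ξ)(u_ξξ + 4u_ξ + 4u), w_ττ = exp(2ξ)u_ττ; substituting and dividing by exp(2ξ), the lower-order terms cancel: u_ττ = u_ξξ (standard wave equation).
Data for u: u(ξ,0) = exp(-2ξ)w(ξ,0) = 2sin(2ξ) - 2sin(3ξ); u_τ(ξ,0) = exp(-2ξ)w_τ(ξ,0) = 0. The boundary conditions carry over: u(0,τ) = u(π,τ) = 0.
Separating variables: u = Σ [A_n cos(ω_n τ) + B_n sin(ω_n τ)] sin(nξ), ω_n = n. From ICs: A_2=2, A_3=-2.
So u(ξ,τ) = 2sin(2ξ)cos(2τ) - 2sin(3ξ)cos(3τ), and w(ξ,τ) = exp(2ξ)u(ξ,τ).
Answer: w(ξ, τ) = 2exp(2ξ)sin(2ξ)cos(2τ) - 2exp(2ξ)sin(3ξ)cos(3τ)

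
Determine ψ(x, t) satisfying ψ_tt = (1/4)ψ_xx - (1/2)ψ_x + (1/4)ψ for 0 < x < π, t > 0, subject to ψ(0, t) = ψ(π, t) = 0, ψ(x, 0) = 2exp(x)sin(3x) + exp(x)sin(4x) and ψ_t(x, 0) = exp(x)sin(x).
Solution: Substitute ψ = exp(x)u.
Then ψ_x = exp(x)(u_x + u), ψ_xx = exp(x)(u_xx + 2u_x + u), ψ_tt = exp(x)u_tt; substituting and dividing by exp(x), the lower-order terms cancel: u_tt = (1/4)u_xx (standard wave equation).
Data for u: u(x,0) = exp(-x)ψ(x,0) = 2sin(3x) + sin(4x); u_t(x,0) = exp(-x)ψ_t(x,0) = sin(x). The boundary conditions carry over: u(0,t) = u(π,t) = 0.
Separating variables: u = Σ [A_n cos(ω_n t) + B_n sin(ω_n t)] sin(nx), ω_n = n/2. From ICs (B_n = velocity coefficient / ω_n): A_3=2, A_4=1, B_1=2.
So u(x,t) = 2sin(t/2)sin(x) + 2sin(3x)cos(3t/2) + sin(4x)cos(2t), and ψ(x,t) = exp(x)u(x,t).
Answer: ψ(x, t) = 2exp(x)sin(t/2)sin(x) + 2exp(x)sin(3x)cos(3t/2) + exp(x)sin(4x)cos(2t)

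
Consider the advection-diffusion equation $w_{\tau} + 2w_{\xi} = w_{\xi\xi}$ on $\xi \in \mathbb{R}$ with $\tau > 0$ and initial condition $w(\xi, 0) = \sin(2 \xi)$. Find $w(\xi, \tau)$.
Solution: Change to a moving frame: let $\eta = \xi - 2\tau$, $\sigma = \tau$ and write $w(\xi,\tau) = u(\eta,\sigma)$.
By the chain rule $w_{\tau} = u_{\sigma} - 2u_{\eta}$, $w_{\xi} = u_{\eta}$, $w_{\xi\xi} = u_{\eta\eta}$.
Then $w_{\tau} + 2w_{\xi} = u_{\sigma}$: the advection term cancels and the PDE becomes the heat equation $u_{\sigma} = u_{\eta\eta}$ on $\eta \in \mathbb{R}$.
Initial data: $u(\eta,0) = w(\eta,0) = \sin(2 \eta)$.
On $\eta \in \mathbb{R}$ each mode satisfies $(\sin(n\eta))'' = -n^2 \sin(n\eta)$, so $e^{-n^2\sigma} \sin(n\eta)$ solves the heat equation; by superposition $u(\eta,\sigma) = \sum c_n e^{-n^2\sigma} \sin(n\eta)$.
Reading off the coefficients: $c_2=1$, so $u(\eta,\sigma) = e^{-4 \sigma} \sin(2 \eta)$.
Substituting back $\eta = \xi - 2\tau$, $\sigma = \tau$: $w(\xi,\tau) = u(\xi - 2\tau, \tau)$.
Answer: $w(\xi, \tau) = - e^{-4 \tau} \sin(4 \tau - 2 \xi)$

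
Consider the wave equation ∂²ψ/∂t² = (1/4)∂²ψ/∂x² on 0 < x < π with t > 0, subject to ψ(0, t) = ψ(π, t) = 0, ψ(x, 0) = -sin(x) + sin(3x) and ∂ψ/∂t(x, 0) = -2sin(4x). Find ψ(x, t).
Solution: Using separation of variables ψ = X(x)T(t):
Eigenfunctions: sin(nx), n = 1, 2, 3, ...
General solution: ψ(x, t) = Σ [A_n cos(n t/2) + B_n sin(n t/2)] sin(nx)
From ψ(x,0) = -sin(x) + sin(3x): A_1=-1, A_3=1. From ψ_t(x,0) = -2sin(4x), using ψ_t(x,0) = Σ ω_n B_n sin(nx) with ω_n = n/2: B_4 = (-2)/2 = -1.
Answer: ψ(x, t) = -sin(2t)sin(4x) - sin(x)cos(t/2) + sin(3x)cos(3t/2)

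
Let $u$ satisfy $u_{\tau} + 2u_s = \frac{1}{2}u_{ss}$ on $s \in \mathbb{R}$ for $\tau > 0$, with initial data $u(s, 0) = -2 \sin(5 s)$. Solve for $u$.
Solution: Change to a moving frame: let $\eta = s - 2\tau$, $\sigma = \tau$ and write $u(s,\tau) = w(\eta,\sigma)$.
By the chain rule $u_{\tau} = w_{\sigma} - 2w_{\eta}$, $u_s = w_{\eta}$, $u_{ss} = w_{\eta\eta}$.
Then $u_{\tau} + 2u_s = w_{\sigma}$: the advection term cancels and the PDE becomes the heat equation $w_{\sigma} = \frac{1}{2}w_{\eta\eta}$ on $\eta \in \mathbb{R}$.
Initial data: $w(\eta,0) = u(\eta,0) = -2 \sin(5 \eta)$.
On $\eta \in \mathbb{R}$ each mode satisfies $(\sin(n\eta))'' = -n^2 \sin(n\eta)$, so $e^{-n^2\sigma/2} \sin(n\eta)$ solves the heat equation; by superposition $w(\eta,\sigma) = \sum c_n e^{-n^2\sigma/2} \sin(n\eta)$.
Reading off the coefficients: $c_5=-2$, so $w(\eta,\sigma) = -2 e^{-25 \sigma/2} \sin(5 \eta)$.
Substituting back $\eta = s - 2\tau$, $\sigma = \tau$: $u(s,\tau) = w(s - 2\tau, \tau)$.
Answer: $u(s, \tau) = 2 e^{-25 \tau/2} \sin(10 \tau - 5 s)$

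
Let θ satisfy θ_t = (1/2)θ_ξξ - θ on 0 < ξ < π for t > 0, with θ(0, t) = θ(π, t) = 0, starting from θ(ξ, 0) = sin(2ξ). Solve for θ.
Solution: Substitute θ = exp(-t)u, i.e. u = exp(t)θ.
By the product rule, θ_t = exp(-t)(u_t - u), θ_ξξ = exp(-t)u_ξξ.
Substituting into the PDE and dividing by exp(-t): u_t - u = (1/2)u_ξξ - u.
The lower-order terms cancel, leaving the standard heat equation u_t = (1/2)u_ξξ.
Initial data for u: u(ξ,0) = θ(ξ,0) = sin(2ξ). The boundary conditions carry over: u(0,t) = u(π,t) = 0.
Solve for u:
  Using separation of variables u = X(ξ)G(t):
  Eigenfunctions: sin(nξ), n = 1, 2, 3, ...
  General solution: u(ξ, t) = Σ c_n sin(nξ) exp(-n² t/2)
  Matching u(ξ,0) = sin(2ξ) term by term: c_2=1.
Hence u(ξ,t) = exp(-2t)sin(2ξ).
Transform back: θ(ξ,t) = exp(-t)u(ξ,t).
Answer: θ(ξ, t) = exp(-3t)sin(2ξ)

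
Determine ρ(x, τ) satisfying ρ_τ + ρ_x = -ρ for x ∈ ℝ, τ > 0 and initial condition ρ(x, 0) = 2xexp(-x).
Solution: Substitute ρ = exp(-x)u, i.e. u = exp(x)ρ.
By the product rule, ρ_x = exp(-x)(u_x - u), ρ_τ = exp(-x)u_τ.
Substituting into the PDE and dividing by exp(-x): u_τ + (u_x - u) = -u.
The lower-order terms cancel, leaving the standard advection equation u_τ + u_x = 0.
Initial data for u: u(x,0) = exp(x)ρ(x,0) = 2x.
Solve for u:
  By method of characteristics (waves move right with speed 1):
  Along characteristics x - τ = const, u is constant, so u(x,τ) = f(x - τ) with f = u(·, 0).
Hence u(x,τ) = 2x - 2τ.
Transform back: ρ(x,τ) = exp(-x)u(x,τ).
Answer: ρ(x, τ) = 2xexp(-x) - 2τexp(-x)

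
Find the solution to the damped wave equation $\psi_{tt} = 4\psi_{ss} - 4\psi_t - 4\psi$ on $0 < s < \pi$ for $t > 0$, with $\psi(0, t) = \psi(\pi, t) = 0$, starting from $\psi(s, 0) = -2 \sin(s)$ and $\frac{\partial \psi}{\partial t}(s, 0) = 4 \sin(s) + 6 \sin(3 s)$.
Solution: Substitute $\psi = e^{-2t}u$.
Then $\psi_t = e^{-2t}(u_t - 2u)$, $\psi_{tt} = e^{-2t}(u_{tt} - 4u_t + 4u)$, $\psi_{ss} = e^{-2t}u_{ss}$; substituting and dividing by $e^{-2t}$, the lower-order terms cancel: $u_{tt} = 4u_{ss}$ (standard wave equation).
Data for $u$: $u(s,0) = \psi(s,0) = -2 \sin(s)$; $u_t(s,0) = \psi_t(s,0) + 2\psi(s,0) = 6 \sin(3 s)$. The boundary conditions carry over: $u(0,t) = u(\pi,t) = 0$.
Separating variables: $u = \sum [A_n \cos(\omega_n t) + B_n \sin(\omega_n t)] \sin(ns)$, $\omega_n = 2n$. From ICs ($B_n$ = velocity coefficient / $\omega_n$): $A_1=-2, B_3=1$.
So $u(s,t) = -2 \sin(s) \cos(2 t) + \sin(3 s) \sin(6 t)$, and $\psi(s,t) = e^{-2t}u(s,t)$.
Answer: $\psi(s, t) = -2 e^{-2 t} \sin(s) \cos(2 t) + e^{-2 t} \sin(3 s) \sin(6 t)$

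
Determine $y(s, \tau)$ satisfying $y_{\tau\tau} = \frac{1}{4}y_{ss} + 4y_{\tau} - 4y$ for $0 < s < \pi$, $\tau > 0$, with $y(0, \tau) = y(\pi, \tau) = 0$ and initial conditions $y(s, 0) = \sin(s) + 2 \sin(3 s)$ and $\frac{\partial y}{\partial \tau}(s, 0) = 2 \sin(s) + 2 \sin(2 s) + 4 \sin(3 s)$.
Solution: Substitute $y = e^{2\tau}u$.
Then $y_{\tau} = e^{2\tau}(u_{\tau} + 2u)$, $y_{\tau\tau} = e^{2\tau}(u_{\tau\tau} + 4u_{\tau} + 4u)$, $y_{ss} = e^{2\tau}u_{ss}$; substituting and dividing by $e^{2\tau}$, the lower-order terms cancel: $u_{\tau\tau} = \frac{1}{4}u_{ss}$ (standard wave equation).
Data for $u$: $u(s,0) = y(s,0) = \sin(s) + 2 \sin(3 s)$; $u_{\tau}(s,0) = y_{\tau}(s,0) - 2y(s,0) = 2 \sin(2 s)$. The boundary conditions carry over: $u(0,\tau) = u(\pi,\tau) = 0$.
Separating variables: $u = \sum [A_n \cos(\omega_n \tau) + B_n \sin(\omega_n \tau)] \sin(ns)$, $\omega_n = n/2$. From ICs ($B_n$ = velocity coefficient / $\omega_n$): $A_1=1, A_3=2, B_2=2$.
So $u(s,\tau) = \sin(s) \cos(\tau/2) + 2 \sin(2 s) \sin(\tau) + 2 \sin(3 s) \cos(3 \tau/2)$, and $y(s,\tau) = e^{2\tau}u(s,\tau)$.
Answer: $y(s, \tau) = 2 e^{2 \tau} \sin(\tau) \sin(2 s) + e^{2 \tau} \sin(s) \cos(\tau/2) + 2 e^{2 \tau} \sin(3 s) \cos(3 \tau/2)$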